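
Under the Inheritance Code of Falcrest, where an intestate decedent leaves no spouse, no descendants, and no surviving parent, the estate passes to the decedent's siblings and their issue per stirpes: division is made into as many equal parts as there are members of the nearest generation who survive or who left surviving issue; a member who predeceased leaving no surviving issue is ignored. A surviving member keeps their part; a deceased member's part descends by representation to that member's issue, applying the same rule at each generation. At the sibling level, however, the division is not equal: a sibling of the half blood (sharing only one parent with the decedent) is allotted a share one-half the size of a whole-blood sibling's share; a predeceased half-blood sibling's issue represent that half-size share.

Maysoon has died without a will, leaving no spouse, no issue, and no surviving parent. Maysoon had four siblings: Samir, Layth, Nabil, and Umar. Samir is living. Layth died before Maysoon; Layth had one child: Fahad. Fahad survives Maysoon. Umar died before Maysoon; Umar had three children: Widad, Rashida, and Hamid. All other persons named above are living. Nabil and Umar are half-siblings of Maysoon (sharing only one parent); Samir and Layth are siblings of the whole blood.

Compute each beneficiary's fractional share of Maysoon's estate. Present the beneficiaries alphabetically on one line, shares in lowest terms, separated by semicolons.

No spouse, descendants, or parent survives, so the estate passes to Maysoon's siblings per stirpes.
Half-blood siblings count for one-half the weight of whole-blood siblings at the initial division.
Dividing 1 in proportion to weights (total weight 3): Samir (weight 1) → 1/3; Layth (weight 1) → 1/3; Nabil (weight 1/2) → 1/6; Umar (weight 1/2) → 1/6.
Samir is living and takes 1/3.
Layth predeceased; the 1/3 allotted to Layth's branch passes to Layth's issue by representation.
Fahad is the sole taker at this level and receives the full 1/3.
Nabil is living and takes 1/6.
Umar predeceased; the 1/6 allotted to Umar's branch passes to Umar's issue by representation.
The 1/6 is divided into 3 equal shares of 1/18 among Widad, Rashida, Hamid.
Widad is living and takes 1/18.
Rashida is living and takes 1/18.
Hamid is living and takes 1/18.

Fahad 1/3; Hamid 1/18; Nabil 1/6; Rashida 1/18; Samir 1/3; Widad 1/18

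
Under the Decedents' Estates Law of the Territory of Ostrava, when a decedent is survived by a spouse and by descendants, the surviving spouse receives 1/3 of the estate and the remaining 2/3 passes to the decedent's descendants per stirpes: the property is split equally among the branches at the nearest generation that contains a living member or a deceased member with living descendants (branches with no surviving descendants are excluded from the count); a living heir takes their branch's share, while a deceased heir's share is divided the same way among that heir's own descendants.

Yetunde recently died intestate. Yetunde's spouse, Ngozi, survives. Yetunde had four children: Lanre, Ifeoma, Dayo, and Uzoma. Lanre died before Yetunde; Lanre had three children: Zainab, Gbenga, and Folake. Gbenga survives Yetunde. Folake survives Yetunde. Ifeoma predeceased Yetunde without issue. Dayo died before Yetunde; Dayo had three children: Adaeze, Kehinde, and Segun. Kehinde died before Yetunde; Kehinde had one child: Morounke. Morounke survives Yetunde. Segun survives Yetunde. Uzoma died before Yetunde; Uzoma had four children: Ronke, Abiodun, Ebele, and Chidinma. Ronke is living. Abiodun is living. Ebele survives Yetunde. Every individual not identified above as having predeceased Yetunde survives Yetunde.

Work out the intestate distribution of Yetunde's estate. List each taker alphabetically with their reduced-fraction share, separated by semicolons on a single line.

Ngozi, as surviving spouse, takes 1/3.
The remaining 2/3 passes to Yetunde's descendants per stirpes.
Ifeoma left no surviving issue, so that branch lapses and is disregarded.
The 2/3 is divided into 3 equal shares of 2/9 among Lanre, Dayo, Uzoma.
Lanre predeceased; the 2/9 allotted to Lanre's branch passes to Lanre's issue by representation.
The 2/9 is divided into 3 equal shares of 2/27 among Zainab, Gbenga, Folake.
Zainab is living and takes 2/27.
Gbenga is living and takes 2/27.
Folake is living and takes 2/27.
Dayo predeceased; the 2/9 allotted to Dayo's branch passes to Dayo's issue by representation.
The 2/9 is divided into 3 equal shares of 2/27 among Adaeze, Kehinde, Segun.
Adaeze is living and takes 2/27.
Kehinde predeceased; the 2/27 allotted to Kehinde's branch passes to Kehinde's issue by representation.
Morounke is the sole taker at this level and receives the full 2/27.
Segun is living and takes 2/27.
Uzoma predeceased; the 2/9 allotted to Uzoma's branch passes to Uzoma's issue by representation.
The 2/9 is divided into 4 equal shares of 1/18 among Ronke, Abiodun, Ebele, Chidinma.
Ronke is living and takes 1/18.
Abiodun is living and takes 1/18.
Ebele is living and takes 1/18.
Chidinma is living and takes 1/18.

Abiodun 1/18; Adaeze 2/27; Chidinma 1/18; Ebele 1/18; Folake 2/27; Gbenga 2/27; Morounke 2/27; Ngozi 1/3; Ronke 1/18; Segun 2/27; Zainab 2/27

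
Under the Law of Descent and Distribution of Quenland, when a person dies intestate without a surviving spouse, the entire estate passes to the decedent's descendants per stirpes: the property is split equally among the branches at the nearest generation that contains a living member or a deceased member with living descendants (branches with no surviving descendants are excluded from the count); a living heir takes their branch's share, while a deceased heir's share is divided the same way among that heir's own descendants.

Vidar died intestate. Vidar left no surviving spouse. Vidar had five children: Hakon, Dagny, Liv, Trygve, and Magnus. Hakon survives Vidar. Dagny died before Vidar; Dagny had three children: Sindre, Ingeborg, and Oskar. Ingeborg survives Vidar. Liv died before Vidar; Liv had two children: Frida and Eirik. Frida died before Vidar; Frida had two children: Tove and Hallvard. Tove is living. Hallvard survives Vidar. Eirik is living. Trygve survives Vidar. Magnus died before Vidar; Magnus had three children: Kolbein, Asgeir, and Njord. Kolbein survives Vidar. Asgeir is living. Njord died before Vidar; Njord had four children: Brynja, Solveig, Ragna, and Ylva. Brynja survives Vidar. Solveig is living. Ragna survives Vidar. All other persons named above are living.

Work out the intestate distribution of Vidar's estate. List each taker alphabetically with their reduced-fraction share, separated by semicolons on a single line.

Asgeir 1/15; Brynja 1/60; Eirik 1/10; Hakon 1/5; Hallvard 1/20; Ingeborg 1/15; Kolbein 1/15; Oskar 1/15; Ragna 1/60; Sindre 1/15; Solveig 1/60; Tove 1/20; Trygve 1/5; Ylva 1/60

There is no surviving spouse, so the entire estate passes to Vidar's descendants per stirpes.
The estate is divided into 5 equal shares of 1/5 among Hakon, Dagny, Liv, Trygve, Magnus.
Hakon is living and takes 1/5.
Dagny predeceased; the 1/5 allotted to Dagny's branch passes to Dagny's issue by representation.
The 1/5 is divided into 3 equal shares of 1/15 among Sindre, Ingeborg, Oskar.
Sindre is living and takes 1/15.
Ingeborg is living and takes 1/15.
Oskar is living and takes 1/15.
Liv predeceased; the 1/5 allotted to Liv's branch passes to Liv's issue by representation.
The 1/5 is divided into 2 equal shares of 1/10 among Frida, Eirik.
Frida predeceased; the 1/10 allotted to Frida's branch passes to Frida's issue by representation.
The 1/10 is divided into 2 equal shares of 1/20 among Tove, Hallvard.
Tove is living and takes 1/20.
Hallvard is living and takes 1/20.
Eirik is living and takes 1/10.
Trygve is living and takes 1/5.
Magnus predeceased; the 1/5 allotted to Magnus's branch passes to Magnus's issue by representation.
The 1/5 is divided into 3 equal shares of 1/15 among Kolbein, Asgeir, Njord.
Kolbein is living and takes 1/15.
Asgeir is living and takes 1/15.
Njord predeceased; the 1/15 allotted to Njord's branch passes to Njord's issue by representation.
The 1/15 is divided into 4 equal shares of 1/60 among Brynja, Solveig, Ragna, Ylva.
Brynja is living and takes 1/60.
Solveig is living and takes 1/60.
Ragna is living and takes 1/60.
Ylva is living and takes 1/60.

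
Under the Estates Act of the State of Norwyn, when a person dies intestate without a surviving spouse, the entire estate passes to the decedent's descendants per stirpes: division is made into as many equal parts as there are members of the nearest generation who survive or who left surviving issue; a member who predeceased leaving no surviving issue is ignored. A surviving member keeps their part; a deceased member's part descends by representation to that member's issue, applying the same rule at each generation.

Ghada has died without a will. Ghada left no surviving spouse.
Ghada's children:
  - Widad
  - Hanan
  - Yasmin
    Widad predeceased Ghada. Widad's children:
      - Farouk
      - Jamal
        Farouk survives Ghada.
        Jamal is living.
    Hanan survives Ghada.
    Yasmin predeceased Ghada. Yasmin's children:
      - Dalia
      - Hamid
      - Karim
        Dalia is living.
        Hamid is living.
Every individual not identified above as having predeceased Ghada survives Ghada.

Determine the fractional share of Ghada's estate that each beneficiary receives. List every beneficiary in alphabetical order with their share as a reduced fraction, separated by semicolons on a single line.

There is no surviving spouse, so the entire estate passes to Ghada's descendants per stirpes.
The estate is divided into 3 equal shares of 1/3 among Widad, Hanan, Yasmin.
Widad predeceased; the 1/3 allotted to Widad's branch passes to Widad's issue by representation.
The 1/3 is divided into 2 equal shares of 1/6 among Farouk, Jamal.
Farouk is living and takes 1/6.
Jamal is living and takes 1/6.
Hanan is living and takes 1/3.
Yasmin predeceased; the 1/3 allotted to Yasmin's branch passes to Yasmin's issue by representation.
The 1/3 is divided into 3 equal shares of 1/9 among Dalia, Hamid, Karim.
Dalia is living and takes 1/9.
Hamid is living and takes 1/9.
Karim is living and takes 1/9.

Dalia 1/9; Farouk 1/6; Hamid 1/9; Hanan 1/3; Jamal 1/6; Karim 1/9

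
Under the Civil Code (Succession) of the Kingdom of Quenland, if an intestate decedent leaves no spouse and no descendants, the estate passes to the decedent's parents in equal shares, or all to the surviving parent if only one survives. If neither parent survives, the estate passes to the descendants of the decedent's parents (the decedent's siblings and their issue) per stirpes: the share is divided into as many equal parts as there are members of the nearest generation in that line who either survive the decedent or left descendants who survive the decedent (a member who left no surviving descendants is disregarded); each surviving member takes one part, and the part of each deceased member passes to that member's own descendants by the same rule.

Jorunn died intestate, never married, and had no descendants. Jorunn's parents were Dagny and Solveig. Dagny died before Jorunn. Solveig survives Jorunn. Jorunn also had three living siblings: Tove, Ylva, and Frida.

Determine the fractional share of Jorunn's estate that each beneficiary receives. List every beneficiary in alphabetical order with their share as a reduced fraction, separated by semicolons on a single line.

Solveig 1

Only one parent, Solveig, survives, so Solveig takes the entire estate. The siblings take nothing because a surviving parent has priority.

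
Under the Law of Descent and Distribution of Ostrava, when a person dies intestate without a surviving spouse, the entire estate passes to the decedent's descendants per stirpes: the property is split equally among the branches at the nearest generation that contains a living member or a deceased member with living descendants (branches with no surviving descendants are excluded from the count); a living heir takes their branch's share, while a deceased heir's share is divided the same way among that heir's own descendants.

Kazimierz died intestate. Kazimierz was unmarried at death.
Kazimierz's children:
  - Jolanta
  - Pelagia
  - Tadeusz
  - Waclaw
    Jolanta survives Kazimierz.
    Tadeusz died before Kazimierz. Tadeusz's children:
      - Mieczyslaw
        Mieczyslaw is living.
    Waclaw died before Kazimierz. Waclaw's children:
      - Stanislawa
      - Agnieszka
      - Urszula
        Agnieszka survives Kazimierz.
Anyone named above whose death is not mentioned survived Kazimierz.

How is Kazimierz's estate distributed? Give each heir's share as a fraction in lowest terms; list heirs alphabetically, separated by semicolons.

Agnieszka 1/12; Jolanta 1/4; Mieczyslaw 1/4; Pelagia 1/4; Stanislawa 1/12; Urszula 1/12

There is no surviving spouse, so the entire estate passes to Kazimierz's descendants per stirpes.
The estate is divided into 4 equal shares of 1/4 among Jolanta, Pelagia, Tadeusz, Waclaw.
Jolanta is living and takes 1/4.
Pelagia is living and takes 1/4.
Tadeusz predeceased; the 1/4 allotted to Tadeusz's branch passes to Tadeusz's issue by representation.
Mieczyslaw is the sole taker at this level and receives the full 1/4.
Waclaw predeceased; the 1/4 allotted to Waclaw's branch passes to Waclaw's issue by representation.
The 1/4 is divided into 3 equal shares of 1/12 among Stanislawa, Agnieszka, Urszula.
Stanislawa is living and takes 1/12.
Agnieszka is living and takes 1/12.
Urszula is living and takes 1/12.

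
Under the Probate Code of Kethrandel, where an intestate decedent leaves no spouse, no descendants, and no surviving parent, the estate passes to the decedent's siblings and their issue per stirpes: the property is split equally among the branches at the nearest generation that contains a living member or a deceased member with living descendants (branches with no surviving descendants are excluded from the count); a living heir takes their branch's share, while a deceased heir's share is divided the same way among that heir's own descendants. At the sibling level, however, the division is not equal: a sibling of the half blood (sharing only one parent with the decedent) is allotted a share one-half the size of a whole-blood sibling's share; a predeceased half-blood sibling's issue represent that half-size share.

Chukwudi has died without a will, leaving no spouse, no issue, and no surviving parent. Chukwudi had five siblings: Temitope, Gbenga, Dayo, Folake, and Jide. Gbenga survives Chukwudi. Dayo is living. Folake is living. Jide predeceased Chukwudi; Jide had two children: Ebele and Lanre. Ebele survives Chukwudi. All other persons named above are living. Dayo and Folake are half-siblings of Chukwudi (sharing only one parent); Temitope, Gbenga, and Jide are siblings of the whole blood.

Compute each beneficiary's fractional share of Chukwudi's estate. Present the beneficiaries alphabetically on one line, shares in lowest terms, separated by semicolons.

No spouse, descendants, or parent survives, so the estate passes to Chukwudi's siblings per stirpes.
Half-blood siblings count for one-half the weight of whole-blood siblings at the initial division.
Dividing 1 in proportion to weights (total weight 4): Temitope (weight 1) → 1/4; Gbenga (weight 1) → 1/4; Dayo (weight 1/2) → 1/8; Folake (weight 1/2) → 1/8; Jide (weight 1) → 1/4.
Temitope is living and takes 1/4.
Gbenga is living and takes 1/4.
Dayo is living and takes 1/8.
Folake is living and takes 1/8.
Jide predeceased; the 1/4 allotted to Jide's branch passes to Jide's issue by representation.
The 1/4 is divided into 2 equal shares of 1/8 among Ebele, Lanre.
Ebele is living and takes 1/8.
Lanre is living and takes 1/8.

Dayo 1/8; Ebele 1/8; Folake 1/8; Gbenga 1/4; Lanre 1/8; Temitope 1/4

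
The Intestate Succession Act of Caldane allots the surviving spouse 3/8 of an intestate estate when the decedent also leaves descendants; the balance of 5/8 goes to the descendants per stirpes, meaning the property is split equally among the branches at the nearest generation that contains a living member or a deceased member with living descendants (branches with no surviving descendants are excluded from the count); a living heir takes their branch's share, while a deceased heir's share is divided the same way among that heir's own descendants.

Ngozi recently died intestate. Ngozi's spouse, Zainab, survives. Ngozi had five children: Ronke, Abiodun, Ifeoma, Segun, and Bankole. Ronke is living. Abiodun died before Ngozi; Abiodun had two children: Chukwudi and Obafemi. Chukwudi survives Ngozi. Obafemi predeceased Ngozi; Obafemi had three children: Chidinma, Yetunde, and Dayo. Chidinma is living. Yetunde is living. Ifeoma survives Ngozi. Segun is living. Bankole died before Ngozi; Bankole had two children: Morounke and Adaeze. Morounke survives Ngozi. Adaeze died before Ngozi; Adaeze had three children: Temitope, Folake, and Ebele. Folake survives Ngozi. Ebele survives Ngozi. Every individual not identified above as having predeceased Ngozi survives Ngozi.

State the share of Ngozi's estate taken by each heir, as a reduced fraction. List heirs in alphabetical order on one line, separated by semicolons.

Chidinma 1/48; Chukwudi 1/16; Dayo 1/48; Ebele 1/48; Folake 1/48; Ifeoma 1/8; Morounke 1/16; Ronke 1/8; Segun 1/8; Temitope 1/48; Yetunde 1/48; Zainab 3/8

Zainab, as surviving spouse, takes 3/8.
The remaining 5/8 passes to Ngozi's descendants per stirpes.
The 5/8 is divided into 5 equal shares of 1/8 among Ronke, Abiodun, Ifeoma, Segun, Bankole.
Ronke is living and takes 1/8.
Abiodun predeceased; the 1/8 allotted to Abiodun's branch passes to Abiodun's issue by representation.
The 1/8 is divided into 2 equal shares of 1/16 among Chukwudi, Obafemi.
Chukwudi is living and takes 1/16.
Obafemi predeceased; the 1/16 allotted to Obafemi's branch passes to Obafemi's issue by representation.
The 1/16 is divided into 3 equal shares of 1/48 among Chidinma, Yetunde, Dayo.
Chidinma is living and takes 1/48.
Yetunde is living and takes 1/48.
Dayo is living and takes 1/48.
Ifeoma is living and takes 1/8.
Segun is living and takes 1/8.
Bankole predeceased; the 1/8 allotted to Bankole's branch passes to Bankole's issue by representation.
The 1/8 is divided into 2 equal shares of 1/16 among Morounke, Adaeze.
Morounke is living and takes 1/16.
Adaeze predeceased; the 1/16 allotted to Adaeze's branch passes to Adaeze's issue by representation.
The 1/16 is divided into 3 equal shares of 1/48 among Temitope, Folake, Ebele.
Temitope is living and takes 1/48.
Folake is living and takes 1/48.
Ebele is living and takes 1/48.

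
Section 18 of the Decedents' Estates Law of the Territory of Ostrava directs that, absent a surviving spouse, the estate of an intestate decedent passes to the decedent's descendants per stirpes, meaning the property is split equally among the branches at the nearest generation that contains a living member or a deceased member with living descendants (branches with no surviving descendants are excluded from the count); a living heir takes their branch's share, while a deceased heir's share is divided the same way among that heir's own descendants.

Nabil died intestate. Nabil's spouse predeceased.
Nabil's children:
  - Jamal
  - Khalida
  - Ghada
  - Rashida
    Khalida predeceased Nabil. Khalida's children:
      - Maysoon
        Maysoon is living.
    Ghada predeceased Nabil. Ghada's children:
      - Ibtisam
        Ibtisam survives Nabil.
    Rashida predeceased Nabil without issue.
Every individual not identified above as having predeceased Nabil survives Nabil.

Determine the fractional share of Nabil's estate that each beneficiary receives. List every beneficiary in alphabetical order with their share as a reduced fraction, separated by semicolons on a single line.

There is no surviving spouse, so the entire estate passes to Nabil's descendants per stirpes.
Rashida left no surviving issue, so that branch lapses and is disregarded.
The estate is divided into 3 equal shares of 1/3 among Jamal, Khalida, Ghada.
Jamal is living and takes 1/3.
Khalida predeceased; the 1/3 allotted to Khalida's branch passes to Khalida's issue by representation.
Maysoon is the sole taker at this level and receives the full 1/3.
Ghada predeceased; the 1/3 allotted to Ghada's branch passes to Ghada's issue by representation.
Ibtisam is the sole taker at this level and receives the full 1/3.

Ibtisam 1/3; Jamal 1/3; Maysoon 1/3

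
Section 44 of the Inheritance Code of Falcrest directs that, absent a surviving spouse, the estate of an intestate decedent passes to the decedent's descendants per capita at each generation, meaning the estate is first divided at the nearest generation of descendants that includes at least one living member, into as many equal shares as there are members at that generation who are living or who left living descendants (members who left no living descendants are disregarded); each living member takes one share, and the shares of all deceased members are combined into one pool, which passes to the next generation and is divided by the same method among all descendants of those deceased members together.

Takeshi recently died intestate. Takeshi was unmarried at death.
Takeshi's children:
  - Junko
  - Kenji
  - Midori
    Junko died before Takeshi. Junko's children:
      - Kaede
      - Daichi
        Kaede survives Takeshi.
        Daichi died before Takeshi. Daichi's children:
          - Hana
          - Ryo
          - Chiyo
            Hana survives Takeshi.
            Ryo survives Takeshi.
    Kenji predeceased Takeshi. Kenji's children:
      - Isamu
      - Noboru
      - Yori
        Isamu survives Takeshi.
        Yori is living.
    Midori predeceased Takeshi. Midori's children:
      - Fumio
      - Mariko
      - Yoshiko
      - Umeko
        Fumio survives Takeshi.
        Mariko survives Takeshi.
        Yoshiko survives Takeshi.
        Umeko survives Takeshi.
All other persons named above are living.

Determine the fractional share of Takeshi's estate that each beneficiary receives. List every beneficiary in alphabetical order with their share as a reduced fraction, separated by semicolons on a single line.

Chiyo 1/27; Fumio 1/9; Hana 1/27; Isamu 1/9; Kaede 1/9; Mariko 1/9; Noboru 1/9; Ryo 1/27; Umeko 1/9; Yori 1/9; Yoshiko 1/9

There is no surviving spouse, so the entire estate passes to Takeshi's descendants per capita at each generation.
No one at generation 1 (Junko, Kenji, Midori) is living; moving to the next generation.
At generation 2 (Kaede, Daichi, Isamu, Noboru, Yori, Fumio, Mariko, Yoshiko, Umeko) there are 9 shares of (1)/9 = 1/9 each.
Living: Kaede, Isamu, Noboru, Yori, Fumio, Mariko, Yoshiko, and Umeko — each takes 1/9.
Deceased: Daichi. That 1/9 share is carried to generation 3.
At generation 3 (Hana, Ryo, Chiyo) there are 3 shares of (1/9)/3 = 1/27 each.
Living: Hana, Ryo, and Chiyo — each takes 1/27.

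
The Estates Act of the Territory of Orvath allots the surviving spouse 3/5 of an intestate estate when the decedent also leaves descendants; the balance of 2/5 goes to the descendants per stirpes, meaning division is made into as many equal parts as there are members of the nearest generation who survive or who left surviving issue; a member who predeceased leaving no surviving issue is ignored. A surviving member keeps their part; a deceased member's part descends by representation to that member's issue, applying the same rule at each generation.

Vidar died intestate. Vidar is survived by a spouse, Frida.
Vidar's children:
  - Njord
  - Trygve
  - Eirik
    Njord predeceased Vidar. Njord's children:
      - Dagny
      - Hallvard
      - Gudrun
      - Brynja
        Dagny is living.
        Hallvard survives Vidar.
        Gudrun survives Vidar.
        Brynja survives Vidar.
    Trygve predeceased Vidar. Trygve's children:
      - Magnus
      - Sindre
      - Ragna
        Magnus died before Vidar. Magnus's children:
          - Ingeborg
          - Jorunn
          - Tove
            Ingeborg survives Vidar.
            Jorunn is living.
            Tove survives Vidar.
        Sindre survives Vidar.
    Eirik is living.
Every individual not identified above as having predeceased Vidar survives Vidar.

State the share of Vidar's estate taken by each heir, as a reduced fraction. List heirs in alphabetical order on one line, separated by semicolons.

Frida, as surviving spouse, takes 3/5.
The remaining 2/5 passes to Vidar's descendants per stirpes.
The 2/5 is divided into 3 equal shares of 2/15 among Njord, Trygve, Eirik.
Njord predeceased; the 2/15 allotted to Njord's branch passes to Njord's issue by representation.
The 2/15 is divided into 4 equal shares of 1/30 among Dagny, Hallvard, Gudrun, Brynja.
Dagny is living and takes 1/30.
Hallvard is living and takes 1/30.
Gudrun is living and takes 1/30.
Brynja is living and takes 1/30.
Trygve predeceased; the 2/15 allotted to Trygve's branch passes to Trygve's issue by representation.
The 2/15 is divided into 3 equal shares of 2/45 among Magnus, Sindre, Ragna.
Magnus predeceased; the 2/45 allotted to Magnus's branch passes to Magnus's issue by representation.
The 2/45 is divided into 3 equal shares of 2/135 among Ingeborg, Jorunn, Tove.
Ingeborg is living and takes 2/135.
Jorunn is living and takes 2/135.
Tove is living and takes 2/135.
Sindre is living and takes 2/45.
Ragna is living and takes 2/45.
Eirik is living and takes 2/15.

Brynja 1/30; Dagny 1/30; Eirik 2/15; Frida 3/5; Gudrun 1/30; Hallvard 1/30; Ingeborg 2/135; Jorunn 2/135; Ragna 2/45; Sindre 2/45; Tove 2/135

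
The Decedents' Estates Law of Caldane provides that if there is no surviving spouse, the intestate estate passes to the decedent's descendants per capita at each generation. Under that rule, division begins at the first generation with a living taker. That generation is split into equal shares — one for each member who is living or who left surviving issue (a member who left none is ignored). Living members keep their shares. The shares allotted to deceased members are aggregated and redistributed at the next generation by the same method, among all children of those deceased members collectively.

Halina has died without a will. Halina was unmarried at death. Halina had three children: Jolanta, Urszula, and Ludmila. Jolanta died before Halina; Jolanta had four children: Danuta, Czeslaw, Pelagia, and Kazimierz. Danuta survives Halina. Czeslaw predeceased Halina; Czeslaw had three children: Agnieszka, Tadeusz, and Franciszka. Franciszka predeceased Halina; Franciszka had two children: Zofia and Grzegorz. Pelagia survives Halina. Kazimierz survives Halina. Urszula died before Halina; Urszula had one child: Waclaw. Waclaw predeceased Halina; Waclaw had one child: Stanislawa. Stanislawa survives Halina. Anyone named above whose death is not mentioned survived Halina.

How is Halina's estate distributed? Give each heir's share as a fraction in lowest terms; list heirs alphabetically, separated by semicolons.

Agnieszka 1/15; Danuta 2/15; Grzegorz 1/30; Kazimierz 2/15; Ludmila 1/3; Pelagia 2/15; Stanislawa 1/15; Tadeusz 1/15; Zofia 1/30

There is no surviving spouse, so the entire estate passes to Halina's descendants per capita at each generation.
At generation 1 (Jolanta, Urszula, Ludmila) there are 3 shares of (1)/3 = 1/3 each.
Living: Ludmila — each takes 1/3.
Deceased: Jolanta and Urszula. Their combined 2/3 is pooled and carried to generation 2.
At generation 2 (Danuta, Czeslaw, Pelagia, Kazimierz, Waclaw) there are 5 shares of (2/3)/5 = 2/15 each.
Living: Danuta, Pelagia, and Kazimierz — each takes 2/15.
Deceased: Czeslaw and Waclaw. Their combined 4/15 is pooled and carried to generation 3.
At generation 3 (Agnieszka, Tadeusz, Franciszka, Stanislawa) there are 4 shares of (4/15)/4 = 1/15 each.
Living: Agnieszka, Tadeusz, and Stanislawa — each takes 1/15.
Deceased: Franciszka. That 1/15 share is carried to generation 4.
At generation 4 (Zofia, Grzegorz) there are 2 shares of (1/15)/2 = 1/30 each.
Living: Zofia and Grzegorz — each takes 1/30.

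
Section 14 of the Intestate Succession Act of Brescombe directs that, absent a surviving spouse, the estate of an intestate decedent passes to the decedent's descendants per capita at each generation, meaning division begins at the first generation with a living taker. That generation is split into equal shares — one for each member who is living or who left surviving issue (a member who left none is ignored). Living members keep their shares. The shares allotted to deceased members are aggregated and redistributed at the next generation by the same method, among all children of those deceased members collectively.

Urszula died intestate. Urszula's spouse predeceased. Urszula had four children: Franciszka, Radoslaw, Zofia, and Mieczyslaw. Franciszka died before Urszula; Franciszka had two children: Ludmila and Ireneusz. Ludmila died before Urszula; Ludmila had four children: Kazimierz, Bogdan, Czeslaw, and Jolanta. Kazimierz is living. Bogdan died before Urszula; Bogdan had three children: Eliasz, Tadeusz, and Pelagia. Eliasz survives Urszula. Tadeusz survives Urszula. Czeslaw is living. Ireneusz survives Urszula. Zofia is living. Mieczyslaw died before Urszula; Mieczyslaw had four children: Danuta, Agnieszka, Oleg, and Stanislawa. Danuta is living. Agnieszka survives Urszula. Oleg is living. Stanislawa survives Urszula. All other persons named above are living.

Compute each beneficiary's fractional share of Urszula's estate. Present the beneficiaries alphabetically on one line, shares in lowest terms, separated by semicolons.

There is no surviving spouse, so the entire estate passes to Urszula's descendants per capita at each generation.
At generation 1 (Franciszka, Radoslaw, Zofia, Mieczyslaw) there are 4 shares of (1)/4 = 1/4 each.
Living: Radoslaw and Zofia — each takes 1/4.
Deceased: Franciszka and Mieczyslaw. Their combined 1/2 is pooled and carried to generation 2.
At generation 2 (Ludmila, Ireneusz, Danuta, Agnieszka, Oleg, Stanislawa) there are 6 shares of (1/2)/6 = 1/12 each.
Living: Ireneusz, Danuta, Agnieszka, Oleg, and Stanislawa — each takes 1/12.
Deceased: Ludmila. That 1/12 share is carried to generation 3.
At generation 3 (Kazimierz, Bogdan, Czeslaw, Jolanta) there are 4 shares of (1/12)/4 = 1/48 each.
Living: Kazimierz, Czeslaw, and Jolanta — each takes 1/48.
Deceased: Bogdan. That 1/48 share is carried to generation 4.
At generation 4 (Eliasz, Tadeusz, Pelagia) there are 3 shares of (1/48)/3 = 1/144 each.
Living: Eliasz, Tadeusz, and Pelagia — each takes 1/144.

Agnieszka 1/12; Czeslaw 1/48; Danuta 1/12; Eliasz 1/144; Ireneusz 1/12; Jolanta 1/48; Kazimierz 1/48; Oleg 1/12; Pelagia 1/144; Radoslaw 1/4; Stanislawa 1/12; Tadeusz 1/144; Zofia 1/4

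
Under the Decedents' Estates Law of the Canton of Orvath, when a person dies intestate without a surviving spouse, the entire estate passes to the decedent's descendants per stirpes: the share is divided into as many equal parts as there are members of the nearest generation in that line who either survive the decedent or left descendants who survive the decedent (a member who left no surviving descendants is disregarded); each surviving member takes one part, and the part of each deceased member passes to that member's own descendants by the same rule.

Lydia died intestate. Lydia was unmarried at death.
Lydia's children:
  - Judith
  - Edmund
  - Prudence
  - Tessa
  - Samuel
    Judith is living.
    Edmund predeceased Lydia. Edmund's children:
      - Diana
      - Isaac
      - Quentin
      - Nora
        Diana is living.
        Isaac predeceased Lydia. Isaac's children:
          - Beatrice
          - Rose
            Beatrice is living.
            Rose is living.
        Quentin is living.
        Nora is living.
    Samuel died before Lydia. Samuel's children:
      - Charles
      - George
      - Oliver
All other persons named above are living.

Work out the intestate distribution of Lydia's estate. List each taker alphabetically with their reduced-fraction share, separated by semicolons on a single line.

There is no surviving spouse, so the entire estate passes to Lydia's descendants per stirpes.
The estate is divided into 5 equal shares of 1/5 among Judith, Edmund, Prudence, Tessa, Samuel.
Judith is living and takes 1/5.
Edmund predeceased; the 1/5 allotted to Edmund's branch passes to Edmund's issue by representation.
The 1/5 is divided into 4 equal shares of 1/20 among Diana, Isaac, Quentin, Nora.
Diana is living and takes 1/20.
Isaac predeceased; the 1/20 allotted to Isaac's branch passes to Isaac's issue by representation.
The 1/20 is divided into 2 equal shares of 1/40 among Beatrice, Rose.
Beatrice is living and takes 1/40.
Rose is living and takes 1/40.
Quentin is living and takes 1/20.
Nora is living and takes 1/20.
Prudence is living and takes 1/5.
Tessa is living and takes 1/5.
Samuel predeceased; the 1/5 allotted to Samuel's branch passes to Samuel's issue by representation.
The 1/5 is divided into 3 equal shares of 1/15 among Charles, George, Oliver.
Charles is living and takes 1/15.
George is living and takes 1/15.
Oliver is living and takes 1/15.

Beatrice 1/40; Charles 1/15; Diana 1/20; George 1/15; Judith 1/5; Nora 1/20; Oliver 1/15; Prudence 1/5; Quentin 1/20; Rose 1/40; Tessa 1/5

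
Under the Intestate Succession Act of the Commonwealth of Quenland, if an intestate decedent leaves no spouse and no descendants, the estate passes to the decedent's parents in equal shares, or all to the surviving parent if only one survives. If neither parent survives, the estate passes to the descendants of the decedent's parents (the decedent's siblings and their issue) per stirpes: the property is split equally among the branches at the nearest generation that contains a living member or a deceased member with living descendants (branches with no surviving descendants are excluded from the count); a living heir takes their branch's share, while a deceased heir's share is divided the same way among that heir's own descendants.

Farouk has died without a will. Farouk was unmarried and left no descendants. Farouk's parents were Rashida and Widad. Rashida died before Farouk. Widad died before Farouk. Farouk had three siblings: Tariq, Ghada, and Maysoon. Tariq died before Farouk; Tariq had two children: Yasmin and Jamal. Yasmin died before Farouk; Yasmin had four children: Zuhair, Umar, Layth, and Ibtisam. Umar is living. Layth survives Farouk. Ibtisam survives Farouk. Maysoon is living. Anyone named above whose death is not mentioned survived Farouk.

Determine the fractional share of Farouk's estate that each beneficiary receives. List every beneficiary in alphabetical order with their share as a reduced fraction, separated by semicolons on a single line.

Ghada 1/3; Ibtisam 1/24; Jamal 1/6; Layth 1/24; Maysoon 1/3; Umar 1/24; Zuhair 1/24

Neither parent survives and there are no descendants, so the estate passes to Farouk's siblings and their issue per stirpes.
The estate is divided into 3 equal shares of 1/3 among Tariq, Ghada, Maysoon.
Tariq predeceased; the 1/3 allotted to Tariq's branch passes to Tariq's issue by representation.
The 1/3 is divided into 2 equal shares of 1/6 among Yasmin, Jamal.
Yasmin predeceased; the 1/6 allotted to Yasmin's branch passes to Yasmin's issue by representation.
The 1/6 is divided into 4 equal shares of 1/24 among Zuhair, Umar, Layth, Ibtisam.
Zuhair is living and takes 1/24.
Umar is living and takes 1/24.
Layth is living and takes 1/24.
Ibtisam is living and takes 1/24.
Jamal is living and takes 1/6.
Ghada is living and takes 1/3.
Maysoon is living and takes 1/3.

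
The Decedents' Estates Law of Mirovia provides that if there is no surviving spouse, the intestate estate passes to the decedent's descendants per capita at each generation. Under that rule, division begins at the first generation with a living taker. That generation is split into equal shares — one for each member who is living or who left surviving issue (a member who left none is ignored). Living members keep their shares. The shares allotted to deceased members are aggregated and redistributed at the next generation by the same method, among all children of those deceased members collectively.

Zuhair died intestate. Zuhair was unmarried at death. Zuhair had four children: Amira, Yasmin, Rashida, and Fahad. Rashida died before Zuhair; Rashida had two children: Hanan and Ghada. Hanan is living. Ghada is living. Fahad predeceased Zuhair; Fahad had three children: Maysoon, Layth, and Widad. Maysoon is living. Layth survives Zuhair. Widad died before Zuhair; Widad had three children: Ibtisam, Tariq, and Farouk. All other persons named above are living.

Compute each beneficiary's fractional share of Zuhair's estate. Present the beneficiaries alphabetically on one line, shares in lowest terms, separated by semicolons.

There is no surviving spouse, so the entire estate passes to Zuhair's descendants per capita at each generation.
At generation 1 (Amira, Yasmin, Rashida, Fahad) there are 4 shares of (1)/4 = 1/4 each.
Living: Amira and Yasmin — each takes 1/4.
Deceased: Rashida and Fahad. Their combined 1/2 is pooled and carried to generation 2.
At generation 2 (Hanan, Ghada, Maysoon, Layth, Widad) there are 5 shares of (1/2)/5 = 1/10 each.
Living: Hanan, Ghada, Maysoon, and Layth — each takes 1/10.
Deceased: Widad. That 1/10 share is carried to generation 3.
At generation 3 (Ibtisam, Tariq, Farouk) there are 3 shares of (1/10)/3 = 1/30 each.
Living: Ibtisam, Tariq, and Farouk — each takes 1/30.

Amira 1/4; Farouk 1/30; Ghada 1/10; Hanan 1/10; Ibtisam 1/30; Layth 1/10; Maysoon 1/10; Tariq 1/30; Yasmin 1/4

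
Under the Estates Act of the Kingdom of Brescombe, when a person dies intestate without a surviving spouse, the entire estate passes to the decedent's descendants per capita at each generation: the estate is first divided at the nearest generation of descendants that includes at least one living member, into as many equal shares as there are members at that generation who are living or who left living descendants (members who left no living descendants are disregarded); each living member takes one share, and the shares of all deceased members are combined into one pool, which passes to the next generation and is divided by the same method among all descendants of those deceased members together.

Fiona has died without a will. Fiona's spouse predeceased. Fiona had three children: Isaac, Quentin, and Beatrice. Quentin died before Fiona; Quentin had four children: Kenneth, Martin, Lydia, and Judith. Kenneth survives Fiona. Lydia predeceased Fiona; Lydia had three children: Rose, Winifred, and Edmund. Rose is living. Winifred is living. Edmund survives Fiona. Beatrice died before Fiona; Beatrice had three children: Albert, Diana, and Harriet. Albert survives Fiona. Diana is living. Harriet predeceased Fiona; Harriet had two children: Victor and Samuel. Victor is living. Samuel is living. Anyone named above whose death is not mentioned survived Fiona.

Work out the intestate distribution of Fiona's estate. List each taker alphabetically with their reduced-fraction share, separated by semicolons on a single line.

There is no surviving spouse, so the entire estate passes to Fiona's descendants per capita at each generation.
At generation 1 (Isaac, Quentin, Beatrice) there are 3 shares of (1)/3 = 1/3 each.
Living: Isaac — each takes 1/3.
Deceased: Quentin and Beatrice. Their combined 2/3 is pooled and carried to generation 2.
At generation 2 (Kenneth, Martin, Lydia, Judith, Albert, Diana, Harriet) there are 7 shares of (2/3)/7 = 2/21 each.
Living: Kenneth, Martin, Judith, Albert, and Diana — each takes 2/21.
Deceased: Lydia and Harriet. Their combined 4/21 is pooled and carried to generation 3.
At generation 3 (Rose, Winifred, Edmund, Victor, Samuel) there are 5 shares of (4/21)/5 = 4/105 each.
Living: Rose, Winifred, Edmund, Victor, and Samuel — each takes 4/105.

Albert 2/21; Diana 2/21; Edmund 4/105; Isaac 1/3; Judith 2/21; Kenneth 2/21; Martin 2/21; Rose 4/105; Samuel 4/105; Victor 4/105; Winifred 4/105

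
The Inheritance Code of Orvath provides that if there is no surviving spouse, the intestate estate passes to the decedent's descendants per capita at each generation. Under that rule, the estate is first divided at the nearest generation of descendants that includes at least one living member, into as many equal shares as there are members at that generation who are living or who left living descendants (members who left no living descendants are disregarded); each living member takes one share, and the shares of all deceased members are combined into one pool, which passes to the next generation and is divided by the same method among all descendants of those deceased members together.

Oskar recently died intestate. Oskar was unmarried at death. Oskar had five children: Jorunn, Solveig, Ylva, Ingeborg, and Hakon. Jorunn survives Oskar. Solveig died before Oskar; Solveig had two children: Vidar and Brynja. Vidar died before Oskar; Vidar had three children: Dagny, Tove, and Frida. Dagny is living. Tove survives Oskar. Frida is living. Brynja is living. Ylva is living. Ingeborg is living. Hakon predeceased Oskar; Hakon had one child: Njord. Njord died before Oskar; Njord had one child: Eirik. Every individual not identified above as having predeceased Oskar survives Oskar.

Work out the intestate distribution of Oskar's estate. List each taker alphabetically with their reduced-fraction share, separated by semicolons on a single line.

There is no surviving spouse, so the entire estate passes to Oskar's descendants per capita at each generation.
At generation 1 (Jorunn, Solveig, Ylva, Ingeborg, Hakon) there are 5 shares of (1)/5 = 1/5 each.
Living: Jorunn, Ylva, and Ingeborg — each takes 1/5.
Deceased: Solveig and Hakon. Their combined 2/5 is pooled and carried to generation 2.
At generation 2 (Vidar, Brynja, Njord) there are 3 shares of (2/5)/3 = 2/15 each.
Living: Brynja — each takes 2/15.
Deceased: Vidar and Njord. Their combined 4/15 is pooled and carried to generation 3.
At generation 3 (Dagny, Tove, Frida, Eirik) there are 4 shares of (4/15)/4 = 1/15 each.
Living: Dagny, Tove, Frida, and Eirik — each takes 1/15.

Brynja 2/15; Dagny 1/15; Eirik 1/15; Frida 1/15; Ingeborg 1/5; Jorunn 1/5; Tove 1/15; Ylva 1/5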